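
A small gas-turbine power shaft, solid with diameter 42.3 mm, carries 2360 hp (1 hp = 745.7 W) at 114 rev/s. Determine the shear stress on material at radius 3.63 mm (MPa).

ω = 2π·114 = 716.3 rad/s, so T = P/ω = 2360×745.7 / 716.3 = 2457 N·m.
J = πd⁴/32 = π(0.0423)⁴/32 = 3.143×10^-7 m⁴.
Shear stress varies linearly with radius: τ = T·r/J = 2457 × 0.00363 / 3.143×10^-7 = 2.838×10^7 Pa.

28.4 MPa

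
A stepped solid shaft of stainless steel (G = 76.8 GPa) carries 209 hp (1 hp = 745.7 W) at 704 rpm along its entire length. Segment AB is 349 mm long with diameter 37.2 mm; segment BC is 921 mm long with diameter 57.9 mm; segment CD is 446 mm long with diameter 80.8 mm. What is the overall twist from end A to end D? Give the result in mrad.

ω = 2π·704/60 = 73.72 rad/s, so T = P/ω = 209×745.7 / 73.72 = 2114 N·m.
J_AB = π(0.0372)⁴/32 = 1.88×10^-7 m⁴; J_BC = π(0.0579)⁴/32 = 1.10×10^-6 m⁴; J_CD = π(0.0808)⁴/32 = 4.18×10^-6 m⁴.
θ = (T/G)·Σ L_i/J_i = (2114/76.8×10⁹)·(0.349/1.88×10^-7 + 0.921/1.10×10^-6 + 0.446/4.18×10^-6) = 0.07701 rad.

77.0 mrad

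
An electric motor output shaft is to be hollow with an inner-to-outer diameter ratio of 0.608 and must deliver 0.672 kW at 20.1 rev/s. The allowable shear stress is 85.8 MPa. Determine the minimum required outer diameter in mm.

7.15 mm

ω = 2π·20.1 = 126.3 rad/s, so T = P/ω = 0.672×10³ / 126.3 = 5.321 N·m.
For a hollow shaft with d_i/d_o = 0.608: τ_max = 16T/(π d_o³ (1−k⁴)), so d_o = [16T/(π τ_allow (1−k⁴))]^(1/3) = [16·5.321/(π·8.58×10^7·0.8633)]^(1/3) = 0.007152 m.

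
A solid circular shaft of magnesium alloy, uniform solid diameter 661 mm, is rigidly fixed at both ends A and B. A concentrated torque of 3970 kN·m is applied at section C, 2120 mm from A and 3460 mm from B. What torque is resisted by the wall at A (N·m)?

2.46e6 N·m

With uniform GJ and both ends fixed, compatibility θ_AC = θ_CB gives T_A·a = T_B·b, together with T_A + T_B = T₀.
T_A = T₀·b/(a+b) = 3.970e6·3460/5580 = 2.462e6 N·m; T_B = 1.508e6 N·m.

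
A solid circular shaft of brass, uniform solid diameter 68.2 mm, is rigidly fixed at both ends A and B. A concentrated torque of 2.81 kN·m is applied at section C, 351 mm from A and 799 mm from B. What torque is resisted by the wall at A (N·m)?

1950 N·m

With uniform GJ and both ends fixed, compatibility θ_AC = θ_CB gives T_A·a = T_B·b, together with T_A + T_B = T₀.
T_A = T₀·b/(a+b) = 2810·799/1150 = 1952 N·m; T_B = 857.7 N·m.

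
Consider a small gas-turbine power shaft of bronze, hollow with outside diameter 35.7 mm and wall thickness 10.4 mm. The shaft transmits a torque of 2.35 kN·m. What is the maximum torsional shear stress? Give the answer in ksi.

39.3 ksi

J = π(d_o⁴ − d_i⁴)/32 = π(0.0357⁴ − 0.0149⁴)/32 = 1.546×10^-7 m⁴.
τ_max = T·r/J = 2350 × 0.0179 / 1.546×10^-7 = 2.713×10^8 Pa.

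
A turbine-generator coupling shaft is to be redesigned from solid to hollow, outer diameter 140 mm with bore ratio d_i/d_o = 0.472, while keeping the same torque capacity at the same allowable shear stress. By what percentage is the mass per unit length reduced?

19.6 %

Equal τ_max and T ⇒ the solid shaft needs d_s³ = d_o³(1−k⁴), so d_s = 140·(1−0.472⁴)^(1/3) = 137.6 mm.
Area ratio A_h/A_s = d_o²(1−k²)/d_s² = (1−k²)/(1−k⁴)^(2/3) = 0.8040.
Mass saving = 1 − 0.8040 = 19.6 %.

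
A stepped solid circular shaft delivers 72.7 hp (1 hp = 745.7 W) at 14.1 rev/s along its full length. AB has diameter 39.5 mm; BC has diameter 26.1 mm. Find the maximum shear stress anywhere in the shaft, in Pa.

1.75e8 Pa

ω = 2π·14.1 = 88.59 rad/s, so T = P/ω = 72.7×745.7 / 88.59 = 611.9 N·m.
Under the same torque, τ_max = 16T/(πd³) is largest where d is smallest — segment BC (d = 26.1 mm).
τ_max = 16·611.9/(π·(0.0261)³) = 1.753×10^8 Pa.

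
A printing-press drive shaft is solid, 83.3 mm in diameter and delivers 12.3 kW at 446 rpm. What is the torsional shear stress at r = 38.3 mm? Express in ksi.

ω = 2π·446/60 = 46.71 rad/s, so T = P/ω = 12.3×10³ / 46.71 = 263.4 N·m.
J = πd⁴/32 = π(0.0833)⁴/32 = 4.727×10^-6 m⁴.
Shear stress varies linearly with radius: τ = T·r/J = 263.4 × 0.0383 / 4.727×10^-6 = 2.134×10^6 Pa.

0.309 ksi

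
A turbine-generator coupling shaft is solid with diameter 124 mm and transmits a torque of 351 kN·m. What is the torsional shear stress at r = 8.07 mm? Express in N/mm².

122 N/mm²

J = πd⁴/32 = π(0.124)⁴/32 = 2.321×10^-5 m⁴.
Shear stress varies linearly with radius: τ = T·r/J = 351000 × 0.00807 / 2.321×10^-5 = 1.220×10^8 Pa.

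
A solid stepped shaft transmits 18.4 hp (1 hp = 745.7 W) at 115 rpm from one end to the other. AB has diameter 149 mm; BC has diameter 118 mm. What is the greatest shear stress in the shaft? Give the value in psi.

ω = 2π·115/60 = 12.04 rad/s, so T = P/ω = 18.4×745.7 / 12.04 = 1139 N·m.
Under the same torque, τ_max = 16T/(πd³) is largest where d is smallest — segment BC (d = 118 mm).
τ_max = 16·1139/(π·(0.118)³) = 3.532×10^6 Pa.

512 psi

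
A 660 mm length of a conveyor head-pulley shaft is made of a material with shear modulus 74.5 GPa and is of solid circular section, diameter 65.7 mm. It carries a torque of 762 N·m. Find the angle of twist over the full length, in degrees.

0.211°

J = πd⁴/32 = π(0.0657)⁴/32 = 1.829×10^-6 m⁴.
θ = T·L/(G·J) = 762.0 × 0.660 / (74.5×10⁹ × 1.829×10^-6) = 3.690×10^-3 rad.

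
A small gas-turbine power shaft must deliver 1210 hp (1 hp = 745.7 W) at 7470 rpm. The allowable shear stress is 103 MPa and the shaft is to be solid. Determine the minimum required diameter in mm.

38.5 mm

ω = 2π·7470/60 = 782.3 rad/s, so T = P/ω = 1210×745.7 / 782.3 = 1153 N·m.
For a solid shaft τ_max = 16T/(πd³), so d = (16T/(π τ_allow))^(1/3) = (16·1153/(π·1.03×10^8))^(1/3) = 0.03849 m.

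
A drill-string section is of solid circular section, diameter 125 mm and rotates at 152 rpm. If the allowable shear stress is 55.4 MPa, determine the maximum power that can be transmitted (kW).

338 kW

J = πd⁴/32 = π(0.125)⁴/32 = 2.397×10^-5 m⁴.
T_max = τ_allow·J/r = 5.54×10^7 × 2.397×10^-5 / 0.0625 = 21250 N·m.
ω = 2π·152/60 = 15.92 rad/s, so P_max = T_max·ω = 3.382×10^5 W.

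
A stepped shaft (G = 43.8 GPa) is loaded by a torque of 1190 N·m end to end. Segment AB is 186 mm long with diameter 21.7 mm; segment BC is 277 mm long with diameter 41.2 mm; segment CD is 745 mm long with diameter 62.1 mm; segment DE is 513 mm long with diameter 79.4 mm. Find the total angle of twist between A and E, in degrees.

J_AB = π(0.0217)⁴/32 = 2.18×10^-8 m⁴; J_BC = π(0.0412)⁴/32 = 2.83×10^-7 m⁴; J_CD = π(0.0621)⁴/32 = 1.46×10^-6 m⁴; J_DE = π(0.0794)⁴/32 = 3.90×10^-6 m⁴.
θ = (T/G)·Σ L_i/J_i = (1190/43.8×10⁹)·(0.186/2.18×10^-8 + 0.277/2.83×10^-7 + 0.745/1.46×10^-6 + 0.513/3.90×10^-6) = 0.2762 rad.

15.8°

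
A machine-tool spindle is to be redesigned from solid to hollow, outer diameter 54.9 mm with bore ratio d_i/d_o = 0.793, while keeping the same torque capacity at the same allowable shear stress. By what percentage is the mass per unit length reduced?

48.1 %

Equal τ_max and T ⇒ the solid shaft needs d_s³ = d_o³(1−k⁴), so d_s = 54.9·(1−0.793⁴)^(1/3) = 46.42 mm.
Area ratio A_h/A_s = d_o²(1−k²)/d_s² = (1−k²)/(1−k⁴)^(2/3) = 0.5191.
Mass saving = 1 − 0.5191 = 48.1 %.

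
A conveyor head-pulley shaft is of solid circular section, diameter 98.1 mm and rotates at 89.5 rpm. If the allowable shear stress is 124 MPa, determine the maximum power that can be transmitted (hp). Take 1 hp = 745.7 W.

289 hp

J = πd⁴/32 = π(0.0981)⁴/32 = 9.092×10^-6 m⁴.
T_max = τ_allow·J/r = 1.24×10^8 × 9.092×10^-6 / 0.0490 = 22990 N·m.
ω = 2π·89.5/60 = 9.372 rad/s, so P_max = T_max·ω = 2.154×10^5 W.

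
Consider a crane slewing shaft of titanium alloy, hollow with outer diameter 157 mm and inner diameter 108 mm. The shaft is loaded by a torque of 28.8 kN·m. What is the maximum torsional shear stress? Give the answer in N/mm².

J = π(d_o⁴ − d_i⁴)/32 = π(0.157⁴ − 0.108⁴)/32 = 4.629×10^-5 m⁴.
τ_max = T·r/J = 28800 × 0.0785 / 4.629×10^-5 = 4.884×10^7 Pa.

48.8 N/mm²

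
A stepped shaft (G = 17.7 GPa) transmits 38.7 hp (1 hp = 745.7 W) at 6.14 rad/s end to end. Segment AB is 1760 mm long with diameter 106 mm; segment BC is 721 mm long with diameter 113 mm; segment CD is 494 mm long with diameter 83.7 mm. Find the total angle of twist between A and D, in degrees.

4.41°

ω = 6.14 rad/s, so T = P/ω = 38.7×745.7 / 6.140 = 4700 N·m.
J_AB = π(0.106)⁴/32 = 1.24×10^-5 m⁴; J_BC = π(0.113)⁴/32 = 1.60×10^-5 m⁴; J_CD = π(0.0837)⁴/32 = 4.82×10^-6 m⁴.
θ = (T/G)·Σ L_i/J_i = (4700/17.7×10⁹)·(1.76/1.24×10^-5 + 0.721/1.60×10^-5 + 0.494/4.82×10^-6) = 0.07689 rad.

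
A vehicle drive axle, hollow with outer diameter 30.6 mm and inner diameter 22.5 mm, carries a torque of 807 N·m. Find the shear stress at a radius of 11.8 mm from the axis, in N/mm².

156 N/mm²

J = π(d_o⁴ − d_i⁴)/32 = π(0.0306⁴ − 0.0225⁴)/32 = 6.092×10^-8 m⁴.
Shear stress varies linearly with radius: τ = T·r/J = 807.0 × 0.0118 / 6.092×10^-8 = 1.563×10^8 Pa.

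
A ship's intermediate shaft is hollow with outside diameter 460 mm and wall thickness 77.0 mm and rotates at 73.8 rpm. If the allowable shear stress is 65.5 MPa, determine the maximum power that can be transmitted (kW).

7780 kW

J = π(d_o⁴ − d_i⁴)/32 = π(0.460⁴ − 0.306⁴)/32 = 3.535×10^-3 m⁴.
T_max = τ_allow·J/r = 6.55×10^7 × 3.535×10^-3 / 0.230 = 1.007e6 N·m.
ω = 2π·73.8/60 = 7.728 rad/s, so P_max = T_max·ω = 7.780×10^6 W.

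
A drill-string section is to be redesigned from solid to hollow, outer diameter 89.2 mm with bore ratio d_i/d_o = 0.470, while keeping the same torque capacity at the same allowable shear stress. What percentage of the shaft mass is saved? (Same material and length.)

19.4 %

Equal τ_max and T ⇒ the solid shaft needs d_s³ = d_o³(1−k⁴), so d_s = 89.2·(1−0.470⁴)^(1/3) = 87.72 mm.
Area ratio A_h/A_s = d_o²(1−k²)/d_s² = (1−k²)/(1−k⁴)^(2/3) = 0.8055.
Mass saving = 1 − 0.8055 = 19.4 %.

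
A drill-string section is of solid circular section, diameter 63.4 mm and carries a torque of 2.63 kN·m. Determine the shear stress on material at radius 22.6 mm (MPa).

J = πd⁴/32 = π(0.0634)⁴/32 = 1.586×10^-6 m⁴.
Shear stress varies linearly with radius: τ = T·r/J = 2630 × 0.0226 / 1.586×10^-6 = 3.747×10^7 Pa.

37.5 MPa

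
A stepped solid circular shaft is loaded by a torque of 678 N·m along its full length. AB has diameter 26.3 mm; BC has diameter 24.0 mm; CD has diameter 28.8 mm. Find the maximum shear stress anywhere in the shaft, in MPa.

250 MPa

Under the same torque, τ_max = 16T/(πd³) is largest where d is smallest — segment BC (d = 24.0 mm).
τ_max = 16·678.0/(π·(0.0240)³) = 2.498×10^8 Pa.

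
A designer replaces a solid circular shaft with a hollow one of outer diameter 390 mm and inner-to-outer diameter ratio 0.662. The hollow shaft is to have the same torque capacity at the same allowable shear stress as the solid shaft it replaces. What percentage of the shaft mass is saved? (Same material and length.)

35.2 %

Equal τ_max and T ⇒ the solid shaft needs d_s³ = d_o³(1−k⁴), so d_s = 390·(1−0.662⁴)^(1/3) = 363.2 mm.
Area ratio A_h/A_s = d_o²(1−k²)/d_s² = (1−k²)/(1−k⁴)^(2/3) = 0.6476.
Mass saving = 1 − 0.6476 = 35.2 %.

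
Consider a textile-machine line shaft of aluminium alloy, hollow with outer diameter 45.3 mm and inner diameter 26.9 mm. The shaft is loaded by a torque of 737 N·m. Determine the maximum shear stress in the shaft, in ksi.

J = π(d_o⁴ − d_i⁴)/32 = π(0.0453⁴ − 0.0269⁴)/32 = 3.620×10^-7 m⁴.
τ_max = T·r/J = 737.0 × 0.0226 / 3.620×10^-7 = 4.611×10^7 Pa.

6.69 ksi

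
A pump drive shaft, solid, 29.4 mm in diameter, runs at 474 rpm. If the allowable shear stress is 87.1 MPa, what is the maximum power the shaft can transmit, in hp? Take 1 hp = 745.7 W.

28.9 hp

J = πd⁴/32 = π(0.0294)⁴/32 = 7.335×10^-8 m⁴.
T_max = τ_allow·J/r = 8.71×10^7 × 7.335×10^-8 / 0.0147 = 434.6 N·m.
ω = 2π·474/60 = 49.64 rad/s, so P_max = T_max·ω = 2.157×10^4 W.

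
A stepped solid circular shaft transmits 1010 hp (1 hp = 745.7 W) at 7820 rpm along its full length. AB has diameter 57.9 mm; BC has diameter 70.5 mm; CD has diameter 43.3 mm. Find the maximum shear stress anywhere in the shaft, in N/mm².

57.7 N/mm²

ω = 2π·7820/60 = 818.9 rad/s, so T = P/ω = 1010×745.7 / 818.9 = 919.7 N·m.
Under the same torque, τ_max = 16T/(πd³) is largest where d is smallest — segment CD (d = 43.3 mm).
τ_max = 16·919.7/(π·(0.0433)³) = 5.770×10^7 Pa.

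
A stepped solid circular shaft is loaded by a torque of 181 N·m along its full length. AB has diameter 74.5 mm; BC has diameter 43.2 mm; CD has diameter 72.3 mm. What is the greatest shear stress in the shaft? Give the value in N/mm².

11.4 N/mm²

Under the same torque, τ_max = 16T/(πd³) is largest where d is smallest — segment BC (d = 43.2 mm).
τ_max = 16·181.0/(π·(0.0432)³) = 1.143×10^7 Pa.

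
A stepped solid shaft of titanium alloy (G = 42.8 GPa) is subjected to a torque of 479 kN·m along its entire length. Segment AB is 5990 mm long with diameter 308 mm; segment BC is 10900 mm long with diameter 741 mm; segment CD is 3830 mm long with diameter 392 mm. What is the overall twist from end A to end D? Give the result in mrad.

J_AB = π(0.308)⁴/32 = 8.83×10^-4 m⁴; J_BC = π(0.741)⁴/32 = 0.0296 m⁴; J_CD = π(0.392)⁴/32 = 2.32×10^-3 m⁴.
θ = (T/G)·Σ L_i/J_i = (479000/42.8×10⁹)·(5.99/8.83×10^-4 + 10.9/0.0296 + 3.83/2.32×10^-3) = 0.09849 rad.

98.5 mrad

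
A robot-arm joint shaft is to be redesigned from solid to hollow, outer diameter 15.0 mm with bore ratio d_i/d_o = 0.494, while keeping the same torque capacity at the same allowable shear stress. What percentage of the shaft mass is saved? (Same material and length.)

21.2 %

Equal τ_max and T ⇒ the solid shaft needs d_s³ = d_o³(1−k⁴), so d_s = 15.0·(1−0.494⁴)^(1/3) = 14.70 mm.
Area ratio A_h/A_s = d_o²(1−k²)/d_s² = (1−k²)/(1−k⁴)^(2/3) = 0.7876.
Mass saving = 1 − 0.7876 = 21.2 %.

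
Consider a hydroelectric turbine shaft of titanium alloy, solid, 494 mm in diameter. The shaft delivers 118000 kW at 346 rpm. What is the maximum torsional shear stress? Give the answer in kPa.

ω = 2π·346/60 = 36.23 rad/s, so T = P/ω = 118000×10³ / 36.23 = 3.257e6 N·m.
J = πd⁴/32 = π(0.494)⁴/32 = 5.847×10^-3 m⁴.
τ_max = T·r/J = 3.257e6 × 0.247 / 5.847×10^-3 = 1.376×10^8 Pa.

138000 kPa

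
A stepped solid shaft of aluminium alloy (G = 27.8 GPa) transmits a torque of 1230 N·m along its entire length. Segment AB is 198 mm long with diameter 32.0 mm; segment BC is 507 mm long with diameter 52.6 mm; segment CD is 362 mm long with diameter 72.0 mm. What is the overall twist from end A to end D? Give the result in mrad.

J_AB = π(0.0320)⁴/32 = 1.03×10^-7 m⁴; J_BC = π(0.0526)⁴/32 = 7.52×10^-7 m⁴; J_CD = π(0.0720)⁴/32 = 2.64×10^-6 m⁴.
θ = (T/G)·Σ L_i/J_i = (1230/27.8×10⁹)·(0.198/1.03×10^-7 + 0.507/7.52×10^-7 + 0.362/2.64×10^-6) = 0.1210 rad.

121 mrad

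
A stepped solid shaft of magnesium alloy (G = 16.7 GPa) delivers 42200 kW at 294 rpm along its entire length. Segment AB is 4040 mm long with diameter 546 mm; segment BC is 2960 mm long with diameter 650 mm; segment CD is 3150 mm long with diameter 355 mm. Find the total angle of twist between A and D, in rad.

0.218 rad

ω = 2π·294/60 = 30.79 rad/s, so T = P/ω = 42200×10³ / 30.79 = 1.371e6 N·m.
J_AB = π(0.546)⁴/32 = 8.73×10^-3 m⁴; J_BC = π(0.650)⁴/32 = 0.0175 m⁴; J_CD = π(0.355)⁴/32 = 1.56×10^-3 m⁴.
θ = (T/G)·Σ L_i/J_i = (1.371e6/16.7×10⁹)·(4.04/8.73×10^-3 + 2.96/0.0175 + 3.15/1.56×10^-3) = 0.2177 rad.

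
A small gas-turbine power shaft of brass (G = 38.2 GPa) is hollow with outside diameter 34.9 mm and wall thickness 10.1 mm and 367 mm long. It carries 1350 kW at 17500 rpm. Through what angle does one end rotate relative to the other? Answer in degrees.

ω = 2π·17500/60 = 1833 rad/s, so T = P/ω = 1350×10³ / 1833 = 736.7 N·m.
J = π(d_o⁴ − d_i⁴)/32 = π(0.0349⁴ − 0.0147⁴)/32 = 1.411×10^-7 m⁴.
θ = T·L/(G·J) = 736.7 × 0.367 / (38.2×10⁹ × 1.411×10^-7) = 0.05017 rad.

2.87°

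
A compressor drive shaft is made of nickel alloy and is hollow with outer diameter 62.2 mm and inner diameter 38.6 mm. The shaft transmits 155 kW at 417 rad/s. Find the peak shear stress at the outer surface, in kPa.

9240 kPa

ω = 417 rad/s, so T = P/ω = 155×10³ / 417.0 = 371.7 N·m.
J = π(d_o⁴ − d_i⁴)/32 = π(0.0622⁴ − 0.0386⁴)/32 = 1.252×10^-6 m⁴.
τ_max = T·r/J = 371.7 × 0.0311 / 1.252×10^-6 = 9.237×10^6 Pa.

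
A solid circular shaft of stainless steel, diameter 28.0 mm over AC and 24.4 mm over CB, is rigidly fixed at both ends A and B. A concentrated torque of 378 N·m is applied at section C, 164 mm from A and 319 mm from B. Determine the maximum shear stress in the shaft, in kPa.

Compatibility: T_A·a/J_AC = T_B·b/J_CB with T_A + T_B = T₀.
J_AC = 6.03×10^-8 m⁴, J_CB = 3.48×10^-8 m⁴, so T_A = T₀·(J_AC/a)/((J_AC/a)+(J_CB/b)) = 291.6 N·m, T_B = 86.44 N·m.
τ in each portion: τ_AC = 6.76×10^7 Pa, τ_CB = 3.03×10^7 Pa; maximum is in AC.
τ_max = T_AC·r/J = 291.6·0.0140/6.03×10^-8 = 6.764×10^7 Pa.

67600 kPa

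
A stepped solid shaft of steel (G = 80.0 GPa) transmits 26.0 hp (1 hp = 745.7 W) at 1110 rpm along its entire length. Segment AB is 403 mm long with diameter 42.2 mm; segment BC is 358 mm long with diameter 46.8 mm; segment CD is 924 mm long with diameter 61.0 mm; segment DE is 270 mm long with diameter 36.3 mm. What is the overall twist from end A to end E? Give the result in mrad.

ω = 2π·1110/60 = 116.2 rad/s, so T = P/ω = 26.0×745.7 / 116.2 = 166.8 N·m.
J_AB = π(0.0422)⁴/32 = 3.11×10^-7 m⁴; J_BC = π(0.0468)⁴/32 = 4.71×10^-7 m⁴; J_CD = π(0.0610)⁴/32 = 1.36×10^-6 m⁴; J_DE = π(0.0363)⁴/32 = 1.70×10^-7 m⁴.
θ = (T/G)·Σ L_i/J_i = (166.8/80.0×10⁹)·(0.403/3.11×10^-7 + 0.358/4.71×10^-7 + 0.924/1.36×10^-6 + 0.270/1.70×10^-7) = 9.003×10^-3 rad.

9.00 mrad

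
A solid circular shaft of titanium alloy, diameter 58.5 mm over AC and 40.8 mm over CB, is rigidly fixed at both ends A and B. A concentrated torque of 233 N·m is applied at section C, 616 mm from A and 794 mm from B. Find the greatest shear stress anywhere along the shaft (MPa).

Compatibility: T_A·a/J_AC = T_B·b/J_CB with T_A + T_B = T₀.
J_AC = 1.15×10^-6 m⁴, J_CB = 2.72×10^-7 m⁴, so T_A = T₀·(J_AC/a)/((J_AC/a)+(J_CB/b)) = 196.9 N·m, T_B = 36.14 N·m.
τ in each portion: τ_AC = 5.01×10^6 Pa, τ_CB = 2.71×10^6 Pa; maximum is in AC.
τ_max = T_AC·r/J = 196.9·0.0293/1.15×10^-6 = 5.008×10^6 Pa.

5.01 MPa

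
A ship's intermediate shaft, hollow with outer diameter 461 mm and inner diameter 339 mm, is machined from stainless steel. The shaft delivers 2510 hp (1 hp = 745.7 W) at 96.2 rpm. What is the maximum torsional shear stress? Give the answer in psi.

1980 psi

ω = 2π·96.2/60 = 10.07 rad/s, so T = P/ω = 2510×745.7 / 10.07 = 185800 N·m.
J = π(d_o⁴ − d_i⁴)/32 = π(0.461⁴ − 0.339⁴)/32 = 3.138×10^-3 m⁴.
τ_max = T·r/J = 185800 × 0.231 / 3.138×10^-3 = 1.365×10^7 Pa.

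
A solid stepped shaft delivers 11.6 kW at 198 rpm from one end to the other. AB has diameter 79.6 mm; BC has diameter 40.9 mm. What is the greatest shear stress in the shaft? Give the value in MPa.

ω = 2π·198/60 = 20.73 rad/s, so T = P/ω = 11.6×10³ / 20.73 = 559.5 N·m.
Under the same torque, τ_max = 16T/(πd³) is largest where d is smallest — segment BC (d = 40.9 mm).
τ_max = 16·559.5/(π·(0.0409)³) = 4.165×10^7 Pa.

41.6 MPa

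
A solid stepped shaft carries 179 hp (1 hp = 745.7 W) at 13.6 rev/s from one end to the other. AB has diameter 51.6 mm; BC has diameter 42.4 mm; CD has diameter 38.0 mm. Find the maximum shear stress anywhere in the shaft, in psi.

ω = 2π·13.6 = 85.45 rad/s, so T = P/ω = 179×745.7 / 85.45 = 1562 N·m.
Under the same torque, τ_max = 16T/(πd³) is largest where d is smallest — segment CD (d = 38.0 mm).
τ_max = 16·1562/(π·(0.0380)³) = 1.450×10^8 Pa.

21000 psi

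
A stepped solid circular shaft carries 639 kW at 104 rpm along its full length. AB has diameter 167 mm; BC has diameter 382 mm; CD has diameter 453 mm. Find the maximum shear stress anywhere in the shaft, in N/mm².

64.2 N/mm²

ω = 2π·104/60 = 10.89 rad/s, so T = P/ω = 639×10³ / 10.89 = 58670 N·m.
Under the same torque, τ_max = 16T/(πd³) is largest where d is smallest — segment AB (d = 167 mm).
τ_max = 16·58670/(π·(0.167)³) = 6.416×10^7 Pa.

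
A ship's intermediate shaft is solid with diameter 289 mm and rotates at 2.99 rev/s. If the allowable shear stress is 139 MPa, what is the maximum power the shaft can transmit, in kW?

J = πd⁴/32 = π(0.289)⁴/32 = 6.848×10^-4 m⁴.
T_max = τ_allow·J/r = 1.39×10^8 × 6.848×10^-4 / 0.144 = 658800 N·m.
ω = 2π·2.99 = 18.79 rad/s, so P_max = T_max·ω = 1.238×10^7 W.

12400 kW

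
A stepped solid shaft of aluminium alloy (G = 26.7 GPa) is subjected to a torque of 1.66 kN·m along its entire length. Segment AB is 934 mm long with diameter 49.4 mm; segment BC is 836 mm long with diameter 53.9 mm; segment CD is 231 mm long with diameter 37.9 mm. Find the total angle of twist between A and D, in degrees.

J_AB = π(0.0494)⁴/32 = 5.85×10^-7 m⁴; J_BC = π(0.0539)⁴/32 = 8.29×10^-7 m⁴; J_CD = π(0.0379)⁴/32 = 2.03×10^-7 m⁴.
θ = (T/G)·Σ L_i/J_i = (1660/26.7×10⁹)·(0.934/5.85×10^-7 + 0.836/8.29×10^-7 + 0.231/2.03×10^-7) = 0.2329 rad.

13.3°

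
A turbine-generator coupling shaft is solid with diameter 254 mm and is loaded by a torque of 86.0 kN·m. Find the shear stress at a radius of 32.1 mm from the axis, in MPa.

6.76 MPa

J = πd⁴/32 = π(0.254)⁴/32 = 4.086×10^-4 m⁴.
Shear stress varies linearly with radius: τ = T·r/J = 86000 × 0.0321 / 4.086×10^-4 = 6.756×10^6 Pa.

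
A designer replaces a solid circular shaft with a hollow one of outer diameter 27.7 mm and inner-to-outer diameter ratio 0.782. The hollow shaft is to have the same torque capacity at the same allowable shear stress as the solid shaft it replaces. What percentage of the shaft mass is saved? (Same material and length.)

Equal τ_max and T ⇒ the solid shaft needs d_s³ = d_o³(1−k⁴), so d_s = 27.7·(1−0.782⁴)^(1/3) = 23.70 mm.
Area ratio A_h/A_s = d_o²(1−k²)/d_s² = (1−k²)/(1−k⁴)^(2/3) = 0.5308.
Mass saving = 1 − 0.5308 = 46.9 %.

46.9 %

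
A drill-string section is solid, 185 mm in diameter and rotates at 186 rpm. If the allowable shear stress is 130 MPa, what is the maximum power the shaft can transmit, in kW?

J = πd⁴/32 = π(0.185)⁴/32 = 1.150×10^-4 m⁴.
T_max = τ_allow·J/r = 1.30×10^8 × 1.150×10^-4 / 0.0925 = 161600 N·m.
ω = 2π·186/60 = 19.48 rad/s, so P_max = T_max·ω = 3.148×10^6 W.

3150 kW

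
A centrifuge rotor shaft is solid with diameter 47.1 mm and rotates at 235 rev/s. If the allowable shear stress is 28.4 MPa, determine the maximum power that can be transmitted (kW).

J = πd⁴/32 = π(0.0471)⁴/32 = 4.832×10^-7 m⁴.
T_max = τ_allow·J/r = 2.84×10^7 × 4.832×10^-7 / 0.0236 = 582.7 N·m.
ω = 2π·235 = 1477 rad/s, so P_max = T_max·ω = 8.603×10^5 W.

860 kW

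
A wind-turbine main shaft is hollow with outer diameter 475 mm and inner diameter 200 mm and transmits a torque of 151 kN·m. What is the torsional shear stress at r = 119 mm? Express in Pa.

J = π(d_o⁴ − d_i⁴)/32 = π(0.475⁴ − 0.200⁴)/32 = 4.841×10^-3 m⁴.
Shear stress varies linearly with radius: τ = T·r/J = 151000 × 0.119 / 4.841×10^-3 = 3.712×10^6 Pa.

3.71e6 Pa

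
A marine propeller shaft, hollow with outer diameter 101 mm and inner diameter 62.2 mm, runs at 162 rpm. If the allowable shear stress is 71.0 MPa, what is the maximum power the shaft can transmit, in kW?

J = π(d_o⁴ − d_i⁴)/32 = π(0.101⁴ − 0.0622⁴)/32 = 8.747×10^-6 m⁴.
T_max = τ_allow·J/r = 7.10×10^7 × 8.747×10^-6 / 0.0505 = 12300 N·m.
ω = 2π·162/60 = 16.96 rad/s, so P_max = T_max·ω = 2.086×10^5 W.

209 kW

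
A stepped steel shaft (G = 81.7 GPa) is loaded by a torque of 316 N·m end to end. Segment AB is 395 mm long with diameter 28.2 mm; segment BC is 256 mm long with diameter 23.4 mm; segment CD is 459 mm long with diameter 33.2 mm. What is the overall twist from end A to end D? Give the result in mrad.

73.1 mrad

J_AB = π(0.0282)⁴/32 = 6.21×10^-8 m⁴; J_BC = π(0.0234)⁴/32 = 2.94×10^-8 m⁴; J_CD = π(0.0332)⁴/32 = 1.19×10^-7 m⁴.
θ = (T/G)·Σ L_i/J_i = (316.0/81.7×10⁹)·(0.395/6.21×10^-8 + 0.256/2.94×10^-8 + 0.459/1.19×10^-7) = 0.07313 rad.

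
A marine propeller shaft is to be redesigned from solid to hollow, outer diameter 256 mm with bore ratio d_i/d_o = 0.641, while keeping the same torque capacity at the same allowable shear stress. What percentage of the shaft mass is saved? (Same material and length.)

33.4 %

Equal τ_max and T ⇒ the solid shaft needs d_s³ = d_o³(1−k⁴), so d_s = 256·(1−0.641⁴)^(1/3) = 240.7 mm.
Area ratio A_h/A_s = d_o²(1−k²)/d_s² = (1−k²)/(1−k⁴)^(2/3) = 0.6664.
Mass saving = 1 − 0.6664 = 33.4 %.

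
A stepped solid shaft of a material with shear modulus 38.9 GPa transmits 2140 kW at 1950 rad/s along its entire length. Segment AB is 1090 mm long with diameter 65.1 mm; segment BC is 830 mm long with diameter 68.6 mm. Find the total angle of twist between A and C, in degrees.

1.62°

ω = 1950 rad/s, so T = P/ω = 2140×10³ / 1950 = 1097 N·m.
J_AB = π(0.0651)⁴/32 = 1.76×10^-6 m⁴; J_BC = π(0.0686)⁴/32 = 2.17×10^-6 m⁴.
θ = (T/G)·Σ L_i/J_i = (1097/38.9×10⁹)·(1.09/1.76×10^-6 + 0.830/2.17×10^-6) = 0.02821 rad.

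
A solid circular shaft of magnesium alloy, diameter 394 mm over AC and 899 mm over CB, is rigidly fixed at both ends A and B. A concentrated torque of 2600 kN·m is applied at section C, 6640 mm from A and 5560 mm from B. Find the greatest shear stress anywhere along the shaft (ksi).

2.56 ksi

Compatibility: T_A·a/J_AC = T_B·b/J_CB with T_A + T_B = T₀.
J_AC = 2.37×10^-3 m⁴, J_CB = 0.0641 m⁴, so T_A = T₀·(J_AC/a)/((J_AC/a)+(J_CB/b)) = 77910 N·m, T_B = 2.522e6 N·m.
τ in each portion: τ_AC = 6.49×10^6 Pa, τ_CB = 1.77×10^7 Pa; maximum is in CB.
τ_max = T_CB·r/J = 2.522e6·0.450/0.0641 = 1.768×10^7 Pa.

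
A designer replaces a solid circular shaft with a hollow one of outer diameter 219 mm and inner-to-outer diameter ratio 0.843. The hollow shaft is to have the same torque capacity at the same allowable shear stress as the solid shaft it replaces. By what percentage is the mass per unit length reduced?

Equal τ_max and T ⇒ the solid shaft needs d_s³ = d_o³(1−k⁴), so d_s = 219·(1−0.843⁴)^(1/3) = 173.2 mm.
Area ratio A_h/A_s = d_o²(1−k²)/d_s² = (1−k²)/(1−k⁴)^(2/3) = 0.4624.
Mass saving = 1 − 0.4624 = 53.8 %.

53.8 %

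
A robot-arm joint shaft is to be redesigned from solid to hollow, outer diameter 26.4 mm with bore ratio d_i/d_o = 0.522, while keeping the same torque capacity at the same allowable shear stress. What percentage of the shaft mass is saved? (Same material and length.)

Equal τ_max and T ⇒ the solid shaft needs d_s³ = d_o³(1−k⁴), so d_s = 26.4·(1−0.522⁴)^(1/3) = 25.73 mm.
Area ratio A_h/A_s = d_o²(1−k²)/d_s² = (1−k²)/(1−k⁴)^(2/3) = 0.7659.
Mass saving = 1 − 0.7659 = 23.4 %.

23.4 %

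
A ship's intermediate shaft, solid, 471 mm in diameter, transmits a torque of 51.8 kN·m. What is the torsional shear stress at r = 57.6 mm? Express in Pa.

618000 Pa

J = πd⁴/32 = π(0.471)⁴/32 = 4.832×10^-3 m⁴.
Shear stress varies linearly with radius: τ = T·r/J = 51800 × 0.0576 / 4.832×10^-3 = 6.175×10^5 Pa.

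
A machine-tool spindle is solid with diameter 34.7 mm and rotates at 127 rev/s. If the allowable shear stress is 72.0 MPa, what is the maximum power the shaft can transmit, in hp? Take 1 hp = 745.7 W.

632 hp

J = πd⁴/32 = π(0.0347)⁴/32 = 1.423×10^-7 m⁴.
T_max = τ_allow·J/r = 7.20×10^7 × 1.423×10^-7 / 0.0174 = 590.7 N·m.
ω = 2π·127 = 798.0 rad/s, so P_max = T_max·ω = 4.713×10^5 W.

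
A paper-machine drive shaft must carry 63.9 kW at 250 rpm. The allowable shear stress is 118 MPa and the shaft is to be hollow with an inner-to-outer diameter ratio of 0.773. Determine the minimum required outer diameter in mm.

54.7 mm

ω = 2π·250/60 = 26.18 rad/s, so T = P/ω = 63.9×10³ / 26.18 = 2441 N·m.
For a hollow shaft with d_i/d_o = 0.773: τ_max = 16T/(π d_o³ (1−k⁴)), so d_o = [16T/(π τ_allow (1−k⁴))]^(1/3) = [16·2441/(π·1.18×10^8·0.6430)]^(1/3) = 0.05472 m.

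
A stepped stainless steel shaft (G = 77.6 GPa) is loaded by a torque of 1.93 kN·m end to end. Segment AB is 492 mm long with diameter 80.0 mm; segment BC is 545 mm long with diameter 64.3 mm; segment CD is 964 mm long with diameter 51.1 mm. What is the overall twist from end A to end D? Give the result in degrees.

J_AB = π(0.0800)⁴/32 = 4.02×10^-6 m⁴; J_BC = π(0.0643)⁴/32 = 1.68×10^-6 m⁴; J_CD = π(0.0511)⁴/32 = 6.69×10^-7 m⁴.
θ = (T/G)·Σ L_i/J_i = (1930/77.6×10⁹)·(0.492/4.02×10^-6 + 0.545/1.68×10^-6 + 0.964/6.69×10^-7) = 0.04694 rad.

2.69°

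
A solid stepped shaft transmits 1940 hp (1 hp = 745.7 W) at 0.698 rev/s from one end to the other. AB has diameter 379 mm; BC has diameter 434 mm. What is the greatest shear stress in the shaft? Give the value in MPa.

30.9 MPa

ω = 2π·0.698 = 4.386 rad/s, so T = P/ω = 1940×745.7 / 4.386 = 329900 N·m.
Under the same torque, τ_max = 16T/(πd³) is largest where d is smallest — segment AB (d = 379 mm).
τ_max = 16·329900/(π·(0.379)³) = 3.086×10^7 Pa.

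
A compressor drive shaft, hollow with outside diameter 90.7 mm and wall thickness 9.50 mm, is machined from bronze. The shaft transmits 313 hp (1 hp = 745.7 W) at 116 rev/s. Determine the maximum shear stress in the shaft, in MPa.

3.59 MPa

ω = 2π·116 = 728.8 rad/s, so T = P/ω = 313×745.7 / 728.8 = 320.2 N·m.
J = π(d_o⁴ − d_i⁴)/32 = π(0.0907⁴ − 0.0717⁴)/32 = 4.049×10^-6 m⁴.
τ_max = T·r/J = 320.2 × 0.0454 / 4.049×10^-6 = 3.586×10^6 Pa.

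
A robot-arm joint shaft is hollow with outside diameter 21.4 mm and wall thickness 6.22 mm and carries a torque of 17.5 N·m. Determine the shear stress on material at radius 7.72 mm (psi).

982 psi

J = π(d_o⁴ − d_i⁴)/32 = π(0.0214⁴ − 0.00896⁴)/32 = 1.996×10^-8 m⁴.
Shear stress varies linearly with radius: τ = T·r/J = 17.50 × 0.00772 / 1.996×10^-8 = 6.769×10^6 Pa.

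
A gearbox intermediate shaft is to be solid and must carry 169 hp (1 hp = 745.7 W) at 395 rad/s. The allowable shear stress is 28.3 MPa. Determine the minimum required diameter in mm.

ω = 395 rad/s, so T = P/ω = 169×745.7 / 395.0 = 319.0 N·m.
For a solid shaft τ_max = 16T/(πd³), so d = (16T/(π τ_allow))^(1/3) = (16·319.0/(π·2.83×10^7))^(1/3) = 0.03858 m.

38.6 mm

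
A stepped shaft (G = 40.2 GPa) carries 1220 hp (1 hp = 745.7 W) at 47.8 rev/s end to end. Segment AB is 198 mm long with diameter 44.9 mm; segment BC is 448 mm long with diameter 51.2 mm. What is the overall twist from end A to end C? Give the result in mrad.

87.4 mrad

ω = 2π·47.8 = 300.3 rad/s, so T = P/ω = 1220×745.7 / 300.3 = 3029 N·m.
J_AB = π(0.0449)⁴/32 = 3.99×10^-7 m⁴; J_BC = π(0.0512)⁴/32 = 6.75×10^-7 m⁴.
θ = (T/G)·Σ L_i/J_i = (3029/40.2×10⁹)·(0.198/3.99×10^-7 + 0.448/6.75×10^-7) = 0.08743 rad.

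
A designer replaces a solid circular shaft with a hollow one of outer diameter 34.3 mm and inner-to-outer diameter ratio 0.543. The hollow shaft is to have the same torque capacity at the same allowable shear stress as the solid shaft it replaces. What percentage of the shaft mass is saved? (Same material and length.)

Equal τ_max and T ⇒ the solid shaft needs d_s³ = d_o³(1−k⁴), so d_s = 34.3·(1−0.543⁴)^(1/3) = 33.28 mm.
Area ratio A_h/A_s = d_o²(1−k²)/d_s² = (1−k²)/(1−k⁴)^(2/3) = 0.7492.
Mass saving = 1 − 0.7492 = 25.1 %.

25.1 %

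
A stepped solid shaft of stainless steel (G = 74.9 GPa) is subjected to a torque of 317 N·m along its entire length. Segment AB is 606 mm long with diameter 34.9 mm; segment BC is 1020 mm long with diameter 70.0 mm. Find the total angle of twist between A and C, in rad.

0.0194 rad

J_AB = π(0.0349)⁴/32 = 1.46×10^-7 m⁴; J_BC = π(0.0700)⁴/32 = 2.36×10^-6 m⁴.
θ = (T/G)·Σ L_i/J_i = (317.0/74.9×10⁹)·(0.606/1.46×10^-7 + 1.02/2.36×10^-6) = 0.01944 rad.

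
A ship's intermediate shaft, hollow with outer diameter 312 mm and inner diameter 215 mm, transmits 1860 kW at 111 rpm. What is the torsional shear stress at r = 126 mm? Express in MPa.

28.0 MPa

ω = 2π·111/60 = 11.62 rad/s, so T = P/ω = 1860×10³ / 11.62 = 160000 N·m.
J = π(d_o⁴ − d_i⁴)/32 = π(0.312⁴ − 0.215⁴)/32 = 7.205×10^-4 m⁴.
Shear stress varies linearly with radius: τ = T·r/J = 160000 × 0.126 / 7.205×10^-4 = 2.798×10^7 Pa.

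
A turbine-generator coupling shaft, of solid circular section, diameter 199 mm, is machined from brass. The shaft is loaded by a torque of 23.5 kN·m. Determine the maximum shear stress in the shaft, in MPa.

J = πd⁴/32 = π(0.199)⁴/32 = 1.540×10^-4 m⁴.
τ_max = T·r/J = 23500 × 0.0995 / 1.540×10^-4 = 1.519×10^7 Pa.

15.2 MPa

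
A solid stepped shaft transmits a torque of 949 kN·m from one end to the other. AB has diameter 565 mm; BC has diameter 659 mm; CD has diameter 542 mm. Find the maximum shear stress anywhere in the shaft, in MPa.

30.4 MPa

Under the same torque, τ_max = 16T/(πd³) is largest where d is smallest — segment CD (d = 542 mm).
τ_max = 16·949000/(π·(0.542)³) = 3.036×10^7 Pa.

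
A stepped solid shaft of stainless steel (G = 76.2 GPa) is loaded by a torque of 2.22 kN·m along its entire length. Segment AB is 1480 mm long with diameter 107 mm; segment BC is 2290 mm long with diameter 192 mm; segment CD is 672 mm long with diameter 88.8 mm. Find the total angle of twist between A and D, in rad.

J_AB = π(0.107)⁴/32 = 1.29×10^-5 m⁴; J_BC = π(0.192)⁴/32 = 1.33×10^-4 m⁴; J_CD = π(0.0888)⁴/32 = 6.10×10^-6 m⁴.
θ = (T/G)·Σ L_i/J_i = (2220/76.2×10⁹)·(1.48/1.29×10^-5 + 2.29/1.33×10^-4 + 0.672/6.10×10^-6) = 7.058×10^-3 rad.

0.00706 rad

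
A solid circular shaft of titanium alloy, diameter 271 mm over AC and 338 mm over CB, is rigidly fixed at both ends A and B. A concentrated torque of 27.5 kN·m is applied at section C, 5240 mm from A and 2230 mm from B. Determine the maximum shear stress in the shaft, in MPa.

Compatibility: T_A·a/J_AC = T_B·b/J_CB with T_A + T_B = T₀.
J_AC = 5.30×10^-4 m⁴, J_CB = 1.28×10^-3 m⁴, so T_A = T₀·(J_AC/a)/((J_AC/a)+(J_CB/b)) = 4113 N·m, T_B = 23390 N·m.
τ in each portion: τ_AC = 1.05×10^6 Pa, τ_CB = 3.08×10^6 Pa; maximum is in CB.
τ_max = T_CB·r/J = 23390·0.169/1.28×10^-3 = 3.085×10^6 Pa.

3.08 MPa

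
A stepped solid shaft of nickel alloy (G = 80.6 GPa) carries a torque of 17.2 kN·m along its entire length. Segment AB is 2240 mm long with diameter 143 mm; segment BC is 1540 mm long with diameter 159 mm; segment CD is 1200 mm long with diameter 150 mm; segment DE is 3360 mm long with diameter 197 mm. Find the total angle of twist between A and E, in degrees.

J_AB = π(0.143)⁴/32 = 4.11×10^-5 m⁴; J_BC = π(0.159)⁴/32 = 6.27×10^-5 m⁴; J_CD = π(0.150)⁴/32 = 4.97×10^-5 m⁴; J_DE = π(0.197)⁴/32 = 1.48×10^-4 m⁴.
θ = (T/G)·Σ L_i/J_i = (17200/80.6×10⁹)·(2.24/4.11×10^-5 + 1.54/6.27×10^-5 + 1.20/4.97×10^-5 + 3.36/1.48×10^-4) = 0.02688 rad.

1.54°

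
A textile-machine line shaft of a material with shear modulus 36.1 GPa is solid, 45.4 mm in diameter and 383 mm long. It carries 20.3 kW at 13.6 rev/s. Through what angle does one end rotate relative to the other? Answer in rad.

0.00604 rad

ω = 2π·13.6 = 85.45 rad/s, so T = P/ω = 20.3×10³ / 85.45 = 237.6 N·m.
J = πd⁴/32 = π(0.0454)⁴/32 = 4.171×10^-7 m⁴.
θ = T·L/(G·J) = 237.6 × 0.383 / (36.1×10⁹ × 4.171×10^-7) = 6.043×10^-3 rad.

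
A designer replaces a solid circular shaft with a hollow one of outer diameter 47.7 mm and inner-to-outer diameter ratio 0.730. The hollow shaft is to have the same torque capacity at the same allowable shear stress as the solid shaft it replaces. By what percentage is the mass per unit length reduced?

Equal τ_max and T ⇒ the solid shaft needs d_s³ = d_o³(1−k⁴), so d_s = 47.7·(1−0.730⁴)^(1/3) = 42.67 mm.
Area ratio A_h/A_s = d_o²(1−k²)/d_s² = (1−k²)/(1−k⁴)^(2/3) = 0.5836.
Mass saving = 1 − 0.5836 = 41.6 %.

41.6 %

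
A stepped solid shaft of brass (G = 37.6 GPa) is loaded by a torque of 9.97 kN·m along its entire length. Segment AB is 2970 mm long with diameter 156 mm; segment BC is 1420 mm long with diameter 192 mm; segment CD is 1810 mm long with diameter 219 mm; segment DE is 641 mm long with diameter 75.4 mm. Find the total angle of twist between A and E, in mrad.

72.1 mrad

J_AB = π(0.156)⁴/32 = 5.81×10^-5 m⁴; J_BC = π(0.192)⁴/32 = 1.33×10^-4 m⁴; J_CD = π(0.219)⁴/32 = 2.26×10^-4 m⁴; J_DE = π(0.0754)⁴/32 = 3.17×10^-6 m⁴.
θ = (T/G)·Σ L_i/J_i = (9970/37.6×10⁹)·(2.97/5.81×10^-5 + 1.42/1.33×10^-4 + 1.81/2.26×10^-4 + 0.641/3.17×10^-6) = 0.07206 rad.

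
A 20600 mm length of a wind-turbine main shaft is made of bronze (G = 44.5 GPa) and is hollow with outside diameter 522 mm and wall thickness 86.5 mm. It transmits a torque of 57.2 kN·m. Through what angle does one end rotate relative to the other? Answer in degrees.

0.260°

J = π(d_o⁴ − d_i⁴)/32 = π(0.522⁴ − 0.349⁴)/32 = 5.833×10^-3 m⁴.
θ = T·L/(G·J) = 57200 × 20.6 / (44.5×10⁹ × 5.833×10^-3) = 4.540×10^-3 rad.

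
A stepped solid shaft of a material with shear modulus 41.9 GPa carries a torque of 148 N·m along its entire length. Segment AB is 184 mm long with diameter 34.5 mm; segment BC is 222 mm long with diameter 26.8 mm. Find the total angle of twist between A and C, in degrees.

1.15°

J_AB = π(0.0345)⁴/32 = 1.39×10^-7 m⁴; J_BC = π(0.0268)⁴/32 = 5.06×10^-8 m⁴.
θ = (T/G)·Σ L_i/J_i = (148.0/41.9×10⁹)·(0.184/1.39×10^-7 + 0.222/5.06×10^-8) = 0.02016 rad.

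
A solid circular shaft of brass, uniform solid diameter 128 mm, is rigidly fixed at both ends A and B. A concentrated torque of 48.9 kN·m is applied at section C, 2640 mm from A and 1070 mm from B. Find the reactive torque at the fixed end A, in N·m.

With uniform GJ and both ends fixed, compatibility θ_AC = θ_CB gives T_A·a = T_B·b, together with T_A + T_B = T₀.
T_A = T₀·b/(a+b) = 48900·1070/3710 = 14100 N·m; T_B = 34800 N·m.

14100 N·m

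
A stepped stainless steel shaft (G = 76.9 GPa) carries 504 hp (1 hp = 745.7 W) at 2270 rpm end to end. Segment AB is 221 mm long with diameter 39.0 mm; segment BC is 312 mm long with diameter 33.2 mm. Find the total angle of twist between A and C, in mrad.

73.8 mrad

ω = 2π·2270/60 = 237.7 rad/s, so T = P/ω = 504×745.7 / 237.7 = 1581 N·m.
J_AB = π(0.0390)⁴/32 = 2.27×10^-7 m⁴; J_BC = π(0.0332)⁴/32 = 1.19×10^-7 m⁴.
θ = (T/G)·Σ L_i/J_i = (1581/76.9×10⁹)·(0.221/2.27×10^-7 + 0.312/1.19×10^-7) = 0.07378 rad.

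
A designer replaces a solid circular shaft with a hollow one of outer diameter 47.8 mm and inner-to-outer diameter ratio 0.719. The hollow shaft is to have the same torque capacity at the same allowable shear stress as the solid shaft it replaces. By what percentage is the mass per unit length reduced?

Equal τ_max and T ⇒ the solid shaft needs d_s³ = d_o³(1−k⁴), so d_s = 47.8·(1−0.719⁴)^(1/3) = 43.09 mm.
Area ratio A_h/A_s = d_o²(1−k²)/d_s² = (1−k²)/(1−k⁴)^(2/3) = 0.5943.
Mass saving = 1 − 0.5943 = 40.6 %.

40.6 %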